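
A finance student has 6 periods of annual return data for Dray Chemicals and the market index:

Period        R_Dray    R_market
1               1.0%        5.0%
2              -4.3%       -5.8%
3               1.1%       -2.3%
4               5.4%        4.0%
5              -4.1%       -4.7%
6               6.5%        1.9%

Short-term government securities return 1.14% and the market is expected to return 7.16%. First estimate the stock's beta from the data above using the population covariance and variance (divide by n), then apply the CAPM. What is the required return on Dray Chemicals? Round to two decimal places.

5.86%

Mean R_i = (1.0 − 4.3 + 1.1 + 5.4 − 4.1 + 6.5) / 6 = 0.9333%
Mean R_m = (5.0 − 5.8 − 2.3 + 4.0 − 4.7 + 1.9) / 6 = -0.3167%
Σ(R_i − R̄_i)(R_m − R̄_m) = 82.4033  ⇒  Cov = 82.4033 / 6 = 13.7339
Σ(R_m − R̄_m)² = 105.0283  ⇒  Var(R_m) = 105.0283 / 6 = 17.5047
β = Cov / Var(R_m) = 13.7339 / 17.5047 = 0.7846
MRP = 7.16% − 1.14% = 6.02%
E(R) = R_f + β × MRP = 1.14% + 0.7846 × 6.02% = 5.86%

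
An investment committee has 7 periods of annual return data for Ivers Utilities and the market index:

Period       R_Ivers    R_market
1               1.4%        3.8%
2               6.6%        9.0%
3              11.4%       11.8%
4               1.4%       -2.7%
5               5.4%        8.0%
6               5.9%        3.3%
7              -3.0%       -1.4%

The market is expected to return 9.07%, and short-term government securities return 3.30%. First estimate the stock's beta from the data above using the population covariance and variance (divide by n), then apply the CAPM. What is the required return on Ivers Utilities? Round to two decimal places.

Mean R_i = (1.4 + 6.6 + 11.4 + 1.4 + 5.4 + 5.9 − 3.0) / 7 = 4.1571%
Mean R_m = (3.8 + 9.0 + 11.8 − 2.7 + 8.0 + 3.3 − 1.4) / 7 = 4.5429%
Σ(R_i − R̄_i)(R_m − R̄_m) = 130.1329  ⇒  Cov = 130.1329 / 7 = 18.5904
Σ(R_m − R̄_m)² = 174.3571  ⇒  Var(R_m) = 174.3571 / 7 = 24.9082
β = Cov / Var(R_m) = 18.5904 / 24.9082 = 0.7464
MRP = 9.07% − 3.30% = 5.77%
E(R) = R_f + β × MRP = 3.30% + 0.7464 × 5.77% = 7.61%

7.61%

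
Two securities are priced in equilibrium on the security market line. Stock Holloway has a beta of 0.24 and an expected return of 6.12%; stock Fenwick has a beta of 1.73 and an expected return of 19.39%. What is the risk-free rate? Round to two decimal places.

Both satisfy E(R) = R_f + β·MRP, so the slope of the SML is
MRP = (19.39% − 6.12%) / (1.73 − 0.24) = 13.27% / 1.49 = 8.9060%
R_f = E(R_Holloway) − β_Holloway·MRP = 6.12% − 0.24 × 8.9060% = 3.9826%

3.98%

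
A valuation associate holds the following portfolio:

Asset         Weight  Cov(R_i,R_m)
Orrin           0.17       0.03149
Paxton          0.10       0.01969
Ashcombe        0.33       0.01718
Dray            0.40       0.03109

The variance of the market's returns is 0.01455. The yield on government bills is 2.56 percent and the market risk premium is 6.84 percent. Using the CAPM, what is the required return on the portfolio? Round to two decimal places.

14.51%

β_Orrin = 0.03149 / 0.01455 = 2.1643
β_Paxton = 0.01969 / 0.01455 = 1.3533
β_Ashcombe = 0.01718 / 0.01455 = 1.1808
β_Dray = 0.03109 / 0.01455 = 2.1368
β_P = Σ w_i β_i = 0.17×2.1643 + 0.10×1.3533 + 0.33×1.1808 + 0.40×2.1368 = 1.7476
E(R_P) = R_f + β_P × MRP = 2.56% + 1.7476 × 6.84% = 14.51%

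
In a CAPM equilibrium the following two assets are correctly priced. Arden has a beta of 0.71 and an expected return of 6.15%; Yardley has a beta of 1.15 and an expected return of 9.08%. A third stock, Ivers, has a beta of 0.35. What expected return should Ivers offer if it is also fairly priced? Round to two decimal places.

3.75%

MRP (SML slope) = (9.08% − 6.15%) / (1.15 − 0.71) = 2.93% / 0.44 = 6.6591%
R_f (intercept) = 6.15% − 0.71 × 6.6591% = 1.4220%
E(R_Ivers) = R_f + β × MRP = 1.4220% + 0.35 × 6.6591% = 3.75%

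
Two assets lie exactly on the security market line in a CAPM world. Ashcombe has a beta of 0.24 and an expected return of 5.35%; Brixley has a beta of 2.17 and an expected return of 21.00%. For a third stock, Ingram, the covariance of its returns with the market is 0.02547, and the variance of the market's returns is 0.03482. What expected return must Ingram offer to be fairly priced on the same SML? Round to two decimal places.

9.34%

MRP = (21.00% − 5.35%) / (2.17 − 0.24) = 8.1088%
R_f = 5.35% − 0.24 × 8.1088% = 3.4039%
β_Ingram = Cov / Var(R_m) = 0.02547 / 0.03482 = 0.7315
E(R_Ingram) = R_f + β × MRP = 3.4039% + 0.7315 × 8.1088% = 9.34%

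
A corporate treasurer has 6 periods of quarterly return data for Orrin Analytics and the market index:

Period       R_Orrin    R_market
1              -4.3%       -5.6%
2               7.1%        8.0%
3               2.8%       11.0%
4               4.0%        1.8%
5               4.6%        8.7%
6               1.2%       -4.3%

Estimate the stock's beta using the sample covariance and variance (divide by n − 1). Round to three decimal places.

Mean R_i = (-4.3 + 7.1 + 2.8 + 4.0 + 4.6 + 1.2) / 6 = 2.5667%
Mean R_m = (-5.6 + 8.0 + 11.0 + 1.8 + 8.7 − 4.3) / 6 = 3.2667%
Σ(R_i − R̄_i)(R_m − R̄_m) = 103.4333  ⇒  Cov = 103.4333 / 5 = 20.6867
Σ(R_m − R̄_m)² = 249.7533  ⇒  Var(R_m) = 249.7533 / 5 = 49.9507
β = Cov / Var(R_m) = 20.6867 / 49.9507 = 0.4141

0.414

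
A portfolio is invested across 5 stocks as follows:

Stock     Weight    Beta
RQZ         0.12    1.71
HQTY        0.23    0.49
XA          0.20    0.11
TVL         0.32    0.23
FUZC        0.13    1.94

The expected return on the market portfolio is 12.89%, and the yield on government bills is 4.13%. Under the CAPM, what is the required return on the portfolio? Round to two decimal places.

9.96%

β_P = Σ w_i β_i = 0.12×1.71 + 0.23×0.49 + 0.20×0.11 + 0.32×0.23 + 0.13×1.94 = 0.6657
MRP = 12.89% − 4.13% = 8.76%
E(R_P) = R_f + β_P × MRP = 4.13% + 0.6657 × 8.76% = 9.96%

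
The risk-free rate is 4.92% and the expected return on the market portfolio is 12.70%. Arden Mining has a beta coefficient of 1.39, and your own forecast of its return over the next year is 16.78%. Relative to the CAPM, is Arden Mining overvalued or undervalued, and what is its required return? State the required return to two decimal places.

MRP = 12.70% − 4.92% = 7.78%
Required return = R_f + β·MRP = 4.92% + 1.39 × 7.78% = 15.73%
Forecast 16.78% > required 15.73% → the stock plots above the SML → undervalued.

Undervalued; required return 15.73%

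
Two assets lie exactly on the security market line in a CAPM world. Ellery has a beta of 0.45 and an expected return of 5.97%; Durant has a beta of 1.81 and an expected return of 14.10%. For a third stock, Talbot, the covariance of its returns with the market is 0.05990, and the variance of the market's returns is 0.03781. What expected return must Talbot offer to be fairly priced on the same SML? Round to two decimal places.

MRP = (14.10% − 5.97%) / (1.81 − 0.45) = 5.9779%
R_f = 5.97% − 0.45 × 5.9779% = 3.2799%
β_Talbot = Cov / Var(R_m) = 0.05990 / 0.03781 = 1.5842
E(R_Talbot) = R_f + β × MRP = 3.2799% + 1.5842 × 5.9779% = 12.75%

12.75%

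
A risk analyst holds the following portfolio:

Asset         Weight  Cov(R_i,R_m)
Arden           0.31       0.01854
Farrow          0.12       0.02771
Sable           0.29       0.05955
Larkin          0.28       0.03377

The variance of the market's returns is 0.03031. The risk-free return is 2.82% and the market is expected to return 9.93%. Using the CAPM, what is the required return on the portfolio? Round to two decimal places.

β_Arden = 0.01854 / 0.03031 = 0.6117
β_Farrow = 0.02771 / 0.03031 = 0.9142
β_Sable = 0.05955 / 0.03031 = 1.9647
β_Larkin = 0.03377 / 0.03031 = 1.1142
β_P = Σ w_i β_i = 0.31×0.6117 + 0.12×0.9142 + 0.29×1.9647 + 0.28×1.1142 = 1.1811
MRP = 9.93% − 2.82% = 7.11%
E(R_P) = R_f + β_P × MRP = 2.82% + 1.1811 × 7.11% = 11.22%

11.22%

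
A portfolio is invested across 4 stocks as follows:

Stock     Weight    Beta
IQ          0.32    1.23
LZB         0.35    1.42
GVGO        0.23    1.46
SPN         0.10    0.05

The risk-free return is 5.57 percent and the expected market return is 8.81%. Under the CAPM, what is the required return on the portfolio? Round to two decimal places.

9.56%

β_P = Σ w_i β_i = 0.32×1.23 + 0.35×1.42 + 0.23×1.46 + 0.10×0.05 = 1.2314
MRP = 8.81% − 5.57% = 3.24%
E(R_P) = R_f + β_P × MRP = 5.57% + 1.2314 × 3.24% = 9.56%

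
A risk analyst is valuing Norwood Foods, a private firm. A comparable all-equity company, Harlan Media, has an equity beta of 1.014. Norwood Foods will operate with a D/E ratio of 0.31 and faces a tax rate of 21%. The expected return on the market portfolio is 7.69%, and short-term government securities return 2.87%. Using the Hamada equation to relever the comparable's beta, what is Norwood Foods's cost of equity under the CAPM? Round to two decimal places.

8.95%

β_L = β_U × [1 + (1 − t)(D/E)] = 1.014 × [1 + (1 − 0.21) × 0.31]
    = 1.014 × [1 + 0.79 × 0.31] = 1.014 × 1.2449 = 1.2623
MRP = 7.69% − 2.87% = 4.82%
E(R) = R_f + β_L × MRP = 2.87% + 1.2623 × 4.82% = 8.95%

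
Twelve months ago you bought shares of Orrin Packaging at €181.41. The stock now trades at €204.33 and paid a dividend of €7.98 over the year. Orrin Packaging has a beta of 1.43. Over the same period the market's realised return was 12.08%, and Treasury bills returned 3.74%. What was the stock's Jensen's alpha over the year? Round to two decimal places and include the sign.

Realised HPR = (P1 + D1 − P0) / P0 = (204.33 + 7.98 − 181.41) / 181.41 = 30.90 / 181.41 = 17.0332%
MRP = 12.08% − 3.74% = 8.34%
CAPM required = R_f + β·MRP = 3.74% + 1.43 × 8.34% = 15.6662%
α = realised − required = 17.0332% − 15.6662% = +1.37%

+1.37%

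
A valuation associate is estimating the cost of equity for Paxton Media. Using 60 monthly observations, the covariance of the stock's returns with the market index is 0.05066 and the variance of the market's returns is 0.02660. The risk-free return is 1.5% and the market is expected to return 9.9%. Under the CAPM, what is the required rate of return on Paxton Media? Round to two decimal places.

17.50%

β = Cov(R_i, R_m) / Var(R_m) = 0.05066 / 0.02660 = 1.9045
MRP = 9.9% − 1.5% = 8.40%
E(R) = R_f + β × MRP = 1.5% + 1.9045 × 8.4% = 17.50%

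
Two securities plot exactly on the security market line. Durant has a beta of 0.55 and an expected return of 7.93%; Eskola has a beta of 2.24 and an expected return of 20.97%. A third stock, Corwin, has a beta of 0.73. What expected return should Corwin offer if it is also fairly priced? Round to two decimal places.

9.32%

MRP (SML slope) = (20.97% − 7.93%) / (2.24 − 0.55) = 13.04% / 1.69 = 7.7160%
R_f (intercept) = 7.93% − 0.55 × 7.7160% = 3.6862%
E(R_Corwin) = R_f + β × MRP = 3.6862% + 0.73 × 7.7160% = 9.32%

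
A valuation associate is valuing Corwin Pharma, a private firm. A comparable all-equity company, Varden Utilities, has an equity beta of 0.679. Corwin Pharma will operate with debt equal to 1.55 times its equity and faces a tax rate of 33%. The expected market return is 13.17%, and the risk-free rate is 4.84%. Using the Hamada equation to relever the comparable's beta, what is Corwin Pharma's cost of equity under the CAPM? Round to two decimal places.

β_L = β_U × [1 + (1 − t)(D/E)] = 0.679 × [1 + (1 − 0.33) × 1.55]
    = 0.679 × [1 + 0.67 × 1.55] = 0.679 × 2.0385 = 1.3841
MRP = 13.17% − 4.84% = 8.33%
E(R) = R_f + β_L × MRP = 4.84% + 1.3841 × 8.33% = 16.37%

16.37%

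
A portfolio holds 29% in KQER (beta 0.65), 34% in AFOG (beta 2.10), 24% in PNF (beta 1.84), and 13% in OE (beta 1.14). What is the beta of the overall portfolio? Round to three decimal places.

1.492

β_P = Σ w_i β_i = 0.29×0.65 + 0.34×2.10 + 0.24×1.84 + 0.13×1.14 = 1.4923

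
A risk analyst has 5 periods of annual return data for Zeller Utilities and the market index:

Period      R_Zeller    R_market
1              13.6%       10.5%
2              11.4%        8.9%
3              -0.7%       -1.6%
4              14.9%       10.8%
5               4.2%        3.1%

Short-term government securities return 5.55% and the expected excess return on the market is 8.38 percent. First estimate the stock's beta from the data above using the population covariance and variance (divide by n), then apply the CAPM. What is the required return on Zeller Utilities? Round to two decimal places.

Mean R_i = (13.6 + 11.4 − 0.7 + 14.9 + 4.2) / 5 = 8.6800%
Mean R_m = (10.5 + 8.9 − 1.6 + 10.8 + 3.1) / 5 = 6.3400%
Σ(R_i − R̄_i)(R_m − R̄_m) = 144.1640  ⇒  Cov = 144.1640 / 5 = 28.8328
Σ(R_m − R̄_m)² = 117.2920  ⇒  Var(R_m) = 117.2920 / 5 = 23.4584
β = Cov / Var(R_m) = 28.8328 / 23.4584 = 1.2291
E(R) = R_f + β × MRP = 5.55% + 1.2291 × 8.38% = 15.85%

15.85%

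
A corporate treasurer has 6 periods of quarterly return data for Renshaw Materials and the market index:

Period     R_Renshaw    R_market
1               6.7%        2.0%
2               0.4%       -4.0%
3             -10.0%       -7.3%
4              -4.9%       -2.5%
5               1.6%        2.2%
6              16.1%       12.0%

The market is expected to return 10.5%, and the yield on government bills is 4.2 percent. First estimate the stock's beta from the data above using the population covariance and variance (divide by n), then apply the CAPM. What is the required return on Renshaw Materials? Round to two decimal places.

Mean R_i = (6.7 + 0.4 − 10.0 − 4.9 + 1.6 + 16.1) / 6 = 1.6500%
Mean R_m = (2.0 − 4.0 − 7.3 − 2.5 + 2.2 + 12.0) / 6 = 0.4000%
Σ(R_i − R̄_i)(R_m − R̄_m) = 289.8100  ⇒  Cov = 289.8100 / 6 = 48.3017
Σ(R_m − R̄_m)² = 227.4200  ⇒  Var(R_m) = 227.4200 / 6 = 37.9033
β = Cov / Var(R_m) = 48.3017 / 37.9033 = 1.2743
MRP = 10.5% − 4.2% = 6.30%
E(R) = R_f + β × MRP = 4.2% + 1.2743 × 6.3% = 12.23%

12.23%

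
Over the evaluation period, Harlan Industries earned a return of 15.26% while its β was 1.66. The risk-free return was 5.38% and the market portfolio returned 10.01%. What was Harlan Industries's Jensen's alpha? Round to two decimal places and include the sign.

+2.19%

Market excess return = 10.01% − 5.38% = 4.63%
CAPM benchmark = R_f + β(R_m − R_f) = 5.38% + 1.66 × 4.63% = 13.0658%
α = actual − benchmark = 15.26% − 13.0658% = +2.19%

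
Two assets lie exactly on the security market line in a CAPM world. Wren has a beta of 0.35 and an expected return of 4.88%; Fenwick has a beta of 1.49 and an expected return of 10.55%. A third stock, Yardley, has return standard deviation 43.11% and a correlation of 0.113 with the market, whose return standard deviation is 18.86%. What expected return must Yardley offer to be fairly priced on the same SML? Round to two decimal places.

4.42%

MRP = (10.55% − 4.88%) / (1.49 − 0.35) = 4.9737%
R_f = 4.88% − 0.35 × 4.9737% = 3.1392%
β_Yardley = ρ·σ_i/σ_m = 0.113 × 43.11 / 18.86 = 0.2583
E(R_Yardley) = R_f + β × MRP = 3.1392% + 0.2583 × 4.9737% = 4.42%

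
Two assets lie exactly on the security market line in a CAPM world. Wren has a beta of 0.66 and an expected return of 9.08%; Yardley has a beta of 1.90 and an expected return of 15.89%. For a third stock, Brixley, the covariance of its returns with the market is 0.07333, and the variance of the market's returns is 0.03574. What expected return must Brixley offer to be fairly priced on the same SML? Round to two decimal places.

16.72%

MRP = (15.89% − 9.08%) / (1.90 − 0.66) = 5.4919%
R_f = 9.08% − 0.66 × 5.4919% = 5.4553%
β_Brixley = Cov / Var(R_m) = 0.07333 / 0.03574 = 2.0518
E(R_Brixley) = R_f + β × MRP = 5.4553% + 2.0518 × 5.4919% = 16.72%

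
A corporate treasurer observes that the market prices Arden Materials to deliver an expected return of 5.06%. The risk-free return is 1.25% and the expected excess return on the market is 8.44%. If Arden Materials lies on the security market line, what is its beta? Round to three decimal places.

β = (E(R) − R_f) / MRP = (5.06% − 1.25%) / 8.44% = 3.81% / 8.44% = 0.451

0.451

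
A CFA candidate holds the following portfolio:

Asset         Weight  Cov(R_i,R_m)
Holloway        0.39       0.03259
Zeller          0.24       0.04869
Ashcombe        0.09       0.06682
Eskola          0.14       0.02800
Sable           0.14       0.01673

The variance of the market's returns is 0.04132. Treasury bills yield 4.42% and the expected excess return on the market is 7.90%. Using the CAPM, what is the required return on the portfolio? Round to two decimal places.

β_Holloway = 0.03259 / 0.04132 = 0.7887
β_Zeller = 0.04869 / 0.04132 = 1.1784
β_Ashcombe = 0.06682 / 0.04132 = 1.6171
β_Eskola = 0.02800 / 0.04132 = 0.6776
β_Sable = 0.01673 / 0.04132 = 0.4049
β_P = Σ w_i β_i = 0.39×0.7887 + 0.24×1.1784 + 0.09×1.6171 + 0.14×0.6776 + 0.14×0.4049 = 0.8875
E(R_P) = R_f + β_P × MRP = 4.42% + 0.8875 × 7.90% = 11.43%

11.43%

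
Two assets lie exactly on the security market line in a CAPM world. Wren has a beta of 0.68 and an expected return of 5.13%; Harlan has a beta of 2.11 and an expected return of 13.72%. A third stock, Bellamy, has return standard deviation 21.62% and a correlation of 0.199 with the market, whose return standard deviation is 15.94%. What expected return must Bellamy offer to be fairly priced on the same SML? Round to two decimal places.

MRP = (13.72% − 5.13%) / (2.11 − 0.68) = 6.0070%
R_f = 5.13% − 0.68 × 6.0070% = 1.0452%
β_Bellamy = ρ·σ_i/σ_m = 0.199 × 21.62 / 15.94 = 0.2699
E(R_Bellamy) = R_f + β × MRP = 1.0452% + 0.2699 × 6.0070% = 2.67%

2.67%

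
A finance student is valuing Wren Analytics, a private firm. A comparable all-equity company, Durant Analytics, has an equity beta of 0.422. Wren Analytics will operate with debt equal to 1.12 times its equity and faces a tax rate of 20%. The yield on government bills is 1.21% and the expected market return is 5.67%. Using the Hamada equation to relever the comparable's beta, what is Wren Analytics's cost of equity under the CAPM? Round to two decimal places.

4.78%

β_L = β_U × [1 + (1 − t)(D/E)] = 0.422 × [1 + (1 − 0.20) × 1.12]
    = 0.422 × [1 + 0.80 × 1.12] = 0.422 × 1.8960 = 0.8001
MRP = 5.67% − 1.21% = 4.46%
E(R) = R_f + β_L × MRP = 1.21% + 0.8001 × 4.46% = 4.78%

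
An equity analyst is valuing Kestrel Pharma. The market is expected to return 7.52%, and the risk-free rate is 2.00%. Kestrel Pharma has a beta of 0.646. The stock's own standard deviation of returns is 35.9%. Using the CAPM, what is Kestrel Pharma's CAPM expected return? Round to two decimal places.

5.57%

Market risk premium = E(R_m) − R_f = 7.52% − 2.00% = 5.52%
E(R) = R_f + β × MRP = 2.00% + 0.646 × 5.52% = 5.57%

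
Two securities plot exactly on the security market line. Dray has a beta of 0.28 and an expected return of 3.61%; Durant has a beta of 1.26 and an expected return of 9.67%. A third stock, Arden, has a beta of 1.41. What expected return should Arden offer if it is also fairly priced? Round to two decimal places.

MRP (SML slope) = (9.67% − 3.61%) / (1.26 − 0.28) = 6.06% / 0.98 = 6.1837%
R_f (intercept) = 3.61% − 0.28 × 6.1837% = 1.8786%
E(R_Arden) = R_f + β × MRP = 1.8786% + 1.41 × 6.1837% = 10.60%

10.60%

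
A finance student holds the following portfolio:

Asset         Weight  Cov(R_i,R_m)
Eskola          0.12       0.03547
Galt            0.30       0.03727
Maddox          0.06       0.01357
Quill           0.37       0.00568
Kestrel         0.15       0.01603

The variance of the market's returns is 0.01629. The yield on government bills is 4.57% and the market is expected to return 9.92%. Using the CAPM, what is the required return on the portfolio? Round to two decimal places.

11.39%

β_Eskola = 0.03547 / 0.01629 = 2.1774
β_Galt = 0.03727 / 0.01629 = 2.2879
β_Maddox = 0.01357 / 0.01629 = 0.8330
β_Quill = 0.00568 / 0.01629 = 0.3487
β_Kestrel = 0.01603 / 0.01629 = 0.9840
β_P = Σ w_i β_i = 0.12×2.1774 + 0.30×2.2879 + 0.06×0.8330 + 0.37×0.3487 + 0.15×0.9840 = 1.2743
MRP = 9.92% − 4.57% = 5.35%
E(R_P) = R_f + β_P × MRP = 4.57% + 1.2743 × 5.35% = 11.39%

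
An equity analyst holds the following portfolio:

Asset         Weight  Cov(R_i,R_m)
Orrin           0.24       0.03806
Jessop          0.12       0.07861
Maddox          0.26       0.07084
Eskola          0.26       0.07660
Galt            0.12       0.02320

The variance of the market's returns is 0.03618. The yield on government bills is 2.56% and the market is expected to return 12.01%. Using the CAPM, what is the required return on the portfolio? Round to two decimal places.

18.15%

β_Orrin = 0.03806 / 0.03618 = 1.0520
β_Jessop = 0.07861 / 0.03618 = 2.1727
β_Maddox = 0.07084 / 0.03618 = 1.9580
β_Eskola = 0.07660 / 0.03618 = 2.1172
β_Galt = 0.02320 / 0.03618 = 0.6412
β_P = Σ w_i β_i = 0.24×1.0520 + 0.12×2.1727 + 0.26×1.9580 + 0.26×2.1172 + 0.12×0.6412 = 1.6497
MRP = 12.01% − 2.56% = 9.45%
E(R_P) = R_f + β_P × MRP = 2.56% + 1.6497 × 9.45% = 18.15%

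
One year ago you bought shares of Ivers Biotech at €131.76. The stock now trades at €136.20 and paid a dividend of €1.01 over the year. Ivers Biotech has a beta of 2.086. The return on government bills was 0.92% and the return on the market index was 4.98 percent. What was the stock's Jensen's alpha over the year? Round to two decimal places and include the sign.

-5.25%

Realised HPR = (P1 + D1 − P0) / P0 = (136.20 + 1.01 − 131.76) / 131.76 = 5.45 / 131.76 = 4.1363%
MRP = 4.98% − 0.92% = 4.06%
CAPM required = R_f + β·MRP = 0.92% + 2.086 × 4.06% = 9.38916%
α = realised − required = 4.1363% − 9.38916% = -5.25%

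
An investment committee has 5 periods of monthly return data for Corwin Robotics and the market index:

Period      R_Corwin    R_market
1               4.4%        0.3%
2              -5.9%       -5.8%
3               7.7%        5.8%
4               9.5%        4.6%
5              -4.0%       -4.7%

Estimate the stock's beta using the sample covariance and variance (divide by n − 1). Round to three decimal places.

Mean R_i = (4.4 − 5.9 + 7.7 + 9.5 − 4.0) / 5 = 2.3400%
Mean R_m = (0.3 − 5.8 + 5.8 + 4.6 − 4.7) / 5 = 0.0400%
Σ(R_i − R̄_i)(R_m − R̄_m) = 142.2320  ⇒  Cov = 142.2320 / 4 = 35.5580
Σ(R_m − R̄_m)² = 110.6120  ⇒  Var(R_m) = 110.6120 / 4 = 27.6530
β = Cov / Var(R_m) = 35.5580 / 27.6530 = 1.2859

1.286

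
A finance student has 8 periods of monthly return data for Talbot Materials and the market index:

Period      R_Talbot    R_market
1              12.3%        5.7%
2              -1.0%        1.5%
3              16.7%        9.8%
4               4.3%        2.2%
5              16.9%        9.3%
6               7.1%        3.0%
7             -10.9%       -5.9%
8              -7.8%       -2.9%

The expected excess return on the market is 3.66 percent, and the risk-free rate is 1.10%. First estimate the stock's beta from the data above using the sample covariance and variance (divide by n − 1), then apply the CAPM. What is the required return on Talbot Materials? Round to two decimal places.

8.08%

Mean R_i = (12.3 − 1.0 + 16.7 + 4.3 + 16.9 + 7.1 − 10.9 − 7.8) / 8 = 4.7000%
Mean R_m = (5.7 + 1.5 + 9.8 + 2.2 + 9.3 + 3.0 − 5.9 − 2.9) / 8 = 2.8375%
Σ(R_i − R̄_i)(R_m − R̄_m) = 400.4400  ⇒  Cov = 400.4400 / 7 = 57.2057
Σ(R_m − R̄_m)² = 209.9188  ⇒  Var(R_m) = 209.9188 / 7 = 29.9884
β = Cov / Var(R_m) = 57.2057 / 29.9884 = 1.9076
E(R) = R_f + β × MRP = 1.10% + 1.9076 × 3.66% = 8.08%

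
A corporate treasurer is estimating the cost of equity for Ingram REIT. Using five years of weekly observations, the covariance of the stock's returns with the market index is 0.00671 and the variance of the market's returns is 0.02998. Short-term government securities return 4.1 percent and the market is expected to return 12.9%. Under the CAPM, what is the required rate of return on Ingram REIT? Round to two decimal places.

β = Cov(R_i, R_m) / Var(R_m) = 0.00671 / 0.02998 = 0.2238
MRP = 12.9% − 4.1% = 8.80%
E(R) = R_f + β × MRP = 4.1% + 0.2238 × 8.8% = 6.07%

6.07%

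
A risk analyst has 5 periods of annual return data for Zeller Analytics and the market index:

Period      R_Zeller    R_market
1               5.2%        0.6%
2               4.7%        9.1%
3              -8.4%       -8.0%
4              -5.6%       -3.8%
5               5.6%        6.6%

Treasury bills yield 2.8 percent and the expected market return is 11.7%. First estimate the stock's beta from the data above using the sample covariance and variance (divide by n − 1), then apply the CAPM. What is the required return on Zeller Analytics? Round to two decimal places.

10.32%

Mean R_i = (5.2 + 4.7 − 8.4 − 5.6 + 5.6) / 5 = 0.3000%
Mean R_m = (0.6 + 9.1 − 8.0 − 3.8 + 6.6) / 5 = 0.9000%
Σ(R_i − R̄_i)(R_m − R̄_m) = 169.9800  ⇒  Cov = 169.9800 / 4 = 42.4950
Σ(R_m − R̄_m)² = 201.1200  ⇒  Var(R_m) = 201.1200 / 4 = 50.2800
β = Cov / Var(R_m) = 42.4950 / 50.2800 = 0.8452
MRP = 11.7% − 2.8% = 8.90%
E(R) = R_f + β × MRP = 2.8% + 0.8452 × 8.9% = 10.32%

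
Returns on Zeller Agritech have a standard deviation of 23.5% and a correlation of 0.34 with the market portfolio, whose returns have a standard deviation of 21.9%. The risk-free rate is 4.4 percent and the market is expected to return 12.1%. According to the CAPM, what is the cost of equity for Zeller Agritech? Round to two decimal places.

7.21%

β = ρ × σ_i / σ_m = 0.34 × 23.5% / 21.9% = 0.3648
MRP = 12.1% − 4.4% = 7.70%
E(R) = 4.4% + 0.3648 × 7.7% = 7.21%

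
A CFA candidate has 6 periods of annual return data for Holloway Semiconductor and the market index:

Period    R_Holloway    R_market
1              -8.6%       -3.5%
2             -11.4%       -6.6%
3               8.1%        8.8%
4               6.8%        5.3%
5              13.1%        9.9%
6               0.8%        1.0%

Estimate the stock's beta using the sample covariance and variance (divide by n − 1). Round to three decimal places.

1.439

Mean R_i = (-8.6 − 11.4 + 8.1 + 6.8 + 13.1 + 0.8) / 6 = 1.4667%
Mean R_m = (-3.5 − 6.6 + 8.8 + 5.3 + 9.9 + 1.0) / 6 = 2.4833%
Σ(R_i − R̄_i)(R_m − R̄_m) = 321.2967  ⇒  Cov = 321.2967 / 5 = 64.2593
Σ(R_m − R̄_m)² = 223.3483  ⇒  Var(R_m) = 223.3483 / 5 = 44.6697
β = Cov / Var(R_m) = 64.2593 / 44.6697 = 1.4385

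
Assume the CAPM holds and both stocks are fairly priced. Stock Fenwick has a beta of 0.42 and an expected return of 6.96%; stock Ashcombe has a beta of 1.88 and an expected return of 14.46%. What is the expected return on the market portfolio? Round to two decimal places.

9.94%

Both satisfy E(R) = R_f + β·MRP, so the slope of the SML is
MRP = (14.46% − 6.96%) / (1.88 − 0.42) = 7.50% / 1.46 = 5.1370%
R_f = E(R_Fenwick) − β_Fenwick·MRP = 6.96% − 0.42 × 5.1370% = 4.8025%
E(R_m) = R_f + MRP = 4.8025% + 5.1370% = 9.94%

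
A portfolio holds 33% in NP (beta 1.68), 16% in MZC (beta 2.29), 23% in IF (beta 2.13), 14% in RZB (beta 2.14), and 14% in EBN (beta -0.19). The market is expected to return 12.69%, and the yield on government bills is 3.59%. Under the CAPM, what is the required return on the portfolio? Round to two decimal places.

β_P = Σ w_i β_i = 0.33×1.68 + 0.16×2.29 + 0.23×2.13 + 0.14×2.14 + 0.14×-0.19 = 1.6837
MRP = 12.69% − 3.59% = 9.10%
E(R_P) = R_f + β_P × MRP = 3.59% + 1.6837 × 9.10% = 18.91%

18.91%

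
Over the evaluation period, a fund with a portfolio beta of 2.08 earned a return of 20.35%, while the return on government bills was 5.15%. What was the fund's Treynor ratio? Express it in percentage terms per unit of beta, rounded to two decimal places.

Treynor = (R_P − R_f) / β_P = (20.35% − 5.15%) / 2.0800 = 15.20% / 2.0800 = 7.31%

7.31%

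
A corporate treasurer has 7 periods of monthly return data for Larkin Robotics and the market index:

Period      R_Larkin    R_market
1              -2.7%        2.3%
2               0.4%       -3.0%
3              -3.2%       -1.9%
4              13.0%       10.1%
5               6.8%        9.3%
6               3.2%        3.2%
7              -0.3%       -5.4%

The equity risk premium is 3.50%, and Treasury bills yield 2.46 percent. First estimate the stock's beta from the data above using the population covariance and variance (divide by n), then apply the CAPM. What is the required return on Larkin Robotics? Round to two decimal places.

Mean R_i = (-2.7 + 0.4 − 3.2 + 13.0 + 6.8 + 3.2 − 0.3) / 7 = 2.4571%
Mean R_m = (2.3 − 3.0 − 1.9 + 10.1 + 9.3 + 3.2 − 5.4) / 7 = 2.0857%
Σ(R_i − R̄_i)(R_m − R̄_m) = 169.1957  ⇒  Cov = 169.1957 / 7 = 24.1708
Σ(R_m − R̄_m)² = 215.3486  ⇒  Var(R_m) = 215.3486 / 7 = 30.7641
β = Cov / Var(R_m) = 24.1708 / 30.7641 = 0.7857
E(R) = R_f + β × MRP = 2.46% + 0.7857 × 3.50% = 5.21%

5.21%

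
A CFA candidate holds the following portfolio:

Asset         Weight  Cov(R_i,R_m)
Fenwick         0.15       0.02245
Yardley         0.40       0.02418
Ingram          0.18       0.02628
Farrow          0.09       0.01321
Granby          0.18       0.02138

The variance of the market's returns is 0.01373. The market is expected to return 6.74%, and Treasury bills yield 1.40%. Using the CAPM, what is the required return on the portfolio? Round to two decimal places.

β_Fenwick = 0.02245 / 0.01373 = 1.6351
β_Yardley = 0.02418 / 0.01373 = 1.7611
β_Ingram = 0.02628 / 0.01373 = 1.9141
β_Farrow = 0.01321 / 0.01373 = 0.9621
β_Granby = 0.02138 / 0.01373 = 1.5572
β_P = Σ w_i β_i = 0.15×1.6351 + 0.40×1.7611 + 0.18×1.9141 + 0.09×0.9621 + 0.18×1.5572 = 1.6611
MRP = 6.74% − 1.40% = 5.34%
E(R_P) = R_f + β_P × MRP = 1.40% + 1.6611 × 5.34% = 10.27%

10.27%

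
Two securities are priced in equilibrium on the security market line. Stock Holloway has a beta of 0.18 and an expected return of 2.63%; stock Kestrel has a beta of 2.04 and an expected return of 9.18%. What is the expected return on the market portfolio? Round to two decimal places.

Both satisfy E(R) = R_f + β·MRP, so the slope of the SML is
MRP = (9.18% − 2.63%) / (2.04 − 0.18) = 6.55% / 1.86 = 3.5215%
R_f = E(R_Holloway) − β_Holloway·MRP = 2.63% − 0.18 × 3.5215% = 1.9961%
E(R_m) = R_f + MRP = 1.9961% + 3.5215% = 5.52%

5.52%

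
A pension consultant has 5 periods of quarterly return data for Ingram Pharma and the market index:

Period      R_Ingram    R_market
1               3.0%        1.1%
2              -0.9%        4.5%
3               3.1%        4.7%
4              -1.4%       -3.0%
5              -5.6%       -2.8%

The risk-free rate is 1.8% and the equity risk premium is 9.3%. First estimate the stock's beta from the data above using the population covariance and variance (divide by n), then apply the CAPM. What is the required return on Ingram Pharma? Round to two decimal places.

7.63%

Mean R_i = (3.0 − 0.9 + 3.1 − 1.4 − 5.6) / 5 = -0.3600%
Mean R_m = (1.1 + 4.5 + 4.7 − 3.0 − 2.8) / 5 = 0.9000%
Σ(R_i − R̄_i)(R_m − R̄_m) = 35.3200  ⇒  Cov = 35.3200 / 5 = 7.0640
Σ(R_m − R̄_m)² = 56.3400  ⇒  Var(R_m) = 56.3400 / 5 = 11.2680
β = Cov / Var(R_m) = 7.0640 / 11.2680 = 0.6269
E(R) = R_f + β × MRP = 1.8% + 0.6269 × 9.3% = 7.63%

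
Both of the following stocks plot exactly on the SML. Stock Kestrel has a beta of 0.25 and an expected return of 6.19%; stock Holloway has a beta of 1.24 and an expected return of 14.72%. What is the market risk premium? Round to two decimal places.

Both satisfy E(R) = R_f + β·MRP, so the slope of the SML is
MRP = (14.72% − 6.19%) / (1.24 − 0.25) = 8.53% / 0.99 = 8.6162%

8.62%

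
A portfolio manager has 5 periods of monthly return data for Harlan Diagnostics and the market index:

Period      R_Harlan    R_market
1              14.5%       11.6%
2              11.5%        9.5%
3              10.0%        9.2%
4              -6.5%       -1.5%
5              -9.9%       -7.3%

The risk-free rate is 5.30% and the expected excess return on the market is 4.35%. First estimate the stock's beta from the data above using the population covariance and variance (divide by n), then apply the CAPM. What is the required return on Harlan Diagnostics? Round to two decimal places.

Mean R_i = (14.5 + 11.5 + 10.0 − 6.5 − 9.9) / 5 = 3.9200%
Mean R_m = (11.6 + 9.5 + 9.2 − 1.5 − 7.3) / 5 = 4.3000%
Σ(R_i − R̄_i)(R_m − R̄_m) = 367.1900  ⇒  Cov = 367.1900 / 5 = 73.4380
Σ(R_m − R̄_m)² = 272.5400  ⇒  Var(R_m) = 272.5400 / 5 = 54.5080
β = Cov / Var(R_m) = 73.4380 / 54.5080 = 1.3473
E(R) = R_f + β × MRP = 5.30% + 1.3473 × 4.35% = 11.16%

11.16%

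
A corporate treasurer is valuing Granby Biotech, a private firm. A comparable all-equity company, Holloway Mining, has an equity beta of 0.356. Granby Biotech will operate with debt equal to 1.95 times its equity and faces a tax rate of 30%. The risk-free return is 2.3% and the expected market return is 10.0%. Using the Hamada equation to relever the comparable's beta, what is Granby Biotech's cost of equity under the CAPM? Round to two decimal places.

β_L = β_U × [1 + (1 − t)(D/E)] = 0.356 × [1 + (1 − 0.30) × 1.95]
    = 0.356 × [1 + 0.70 × 1.95] = 0.356 × 2.3650 = 0.8419
MRP = 10.0% − 2.3% = 7.70%
E(R) = R_f + β_L × MRP = 2.3% + 0.8419 × 7.7% = 8.78%

8.78%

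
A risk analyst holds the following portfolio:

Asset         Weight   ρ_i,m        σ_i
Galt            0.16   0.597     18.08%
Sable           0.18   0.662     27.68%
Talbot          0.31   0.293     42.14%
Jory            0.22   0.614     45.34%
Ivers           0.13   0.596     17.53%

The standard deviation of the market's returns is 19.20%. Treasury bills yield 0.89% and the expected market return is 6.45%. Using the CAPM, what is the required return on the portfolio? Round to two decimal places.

β_Galt = 0.597 × 18.08% / 19.20% = 0.5622
β_Sable = 0.662 × 27.68% / 19.20% = 0.9544
β_Talbot = 0.293 × 42.14% / 19.20% = 0.6431
β_Jory = 0.614 × 45.34% / 19.20% = 1.4499
β_Ivers = 0.596 × 17.53% / 19.20% = 0.5442
β_P = Σ w_i β_i = 0.16×0.5622 + 0.18×0.9544 + 0.31×0.6431 + 0.22×1.4499 + 0.13×0.5442 = 0.8508
MRP = 6.45% − 0.89% = 5.56%
E(R_P) = R_f + β_P × MRP = 0.89% + 0.8508 × 5.56% = 5.62%

5.62%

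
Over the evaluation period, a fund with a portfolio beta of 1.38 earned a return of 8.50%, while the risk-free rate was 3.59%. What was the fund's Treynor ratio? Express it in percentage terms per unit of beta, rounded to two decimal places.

3.56%

Treynor = (R_P − R_f) / β_P = (8.50% − 3.59%) / 1.3800 = 4.91% / 1.3800 = 3.56%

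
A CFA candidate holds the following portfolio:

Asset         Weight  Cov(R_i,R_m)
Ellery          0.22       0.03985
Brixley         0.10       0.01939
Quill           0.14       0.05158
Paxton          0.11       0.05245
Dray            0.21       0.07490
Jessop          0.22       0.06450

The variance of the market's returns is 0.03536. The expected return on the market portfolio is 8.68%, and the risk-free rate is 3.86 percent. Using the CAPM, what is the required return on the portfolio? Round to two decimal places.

11.17%

β_Ellery = 0.03985 / 0.03536 = 1.1270
β_Brixley = 0.01939 / 0.03536 = 0.5484
β_Quill = 0.05158 / 0.03536 = 1.4587
β_Paxton = 0.05245 / 0.03536 = 1.4833
β_Dray = 0.07490 / 0.03536 = 2.1182
β_Jessop = 0.06450 / 0.03536 = 1.8241
β_P = Σ w_i β_i = 0.22×1.1270 + 0.10×0.5484 + 0.14×1.4587 + 0.11×1.4833 + 0.21×2.1182 + 0.22×1.8241 = 1.5163
MRP = 8.68% − 3.86% = 4.82%
E(R_P) = R_f + β_P × MRP = 3.86% + 1.5163 × 4.82% = 11.17%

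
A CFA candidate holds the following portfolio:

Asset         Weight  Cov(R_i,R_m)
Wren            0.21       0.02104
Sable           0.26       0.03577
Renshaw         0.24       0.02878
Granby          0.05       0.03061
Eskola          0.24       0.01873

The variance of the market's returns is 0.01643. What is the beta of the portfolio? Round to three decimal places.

1.622

β_Wren = 0.02104 / 0.01643 = 1.2806
β_Sable = 0.03577 / 0.01643 = 2.1771
β_Renshaw = 0.02878 / 0.01643 = 1.7517
β_Granby = 0.03061 / 0.01643 = 1.8631
β_Eskola = 0.01873 / 0.01643 = 1.1400
β_P = Σ w_i β_i = 0.21×1.2806 + 0.26×2.1771 + 0.24×1.7517 + 0.05×1.8631 + 0.24×1.1400 = 1.6221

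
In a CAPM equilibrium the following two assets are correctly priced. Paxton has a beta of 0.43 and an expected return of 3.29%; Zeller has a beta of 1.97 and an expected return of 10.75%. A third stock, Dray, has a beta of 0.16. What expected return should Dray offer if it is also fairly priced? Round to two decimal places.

1.98%

MRP (SML slope) = (10.75% − 3.29%) / (1.97 − 0.43) = 7.46% / 1.54 = 4.8442%
R_f (intercept) = 3.29% − 0.43 × 4.8442% = 1.2070%
E(R_Dray) = R_f + β × MRP = 1.2070% + 0.16 × 4.8442% = 1.98%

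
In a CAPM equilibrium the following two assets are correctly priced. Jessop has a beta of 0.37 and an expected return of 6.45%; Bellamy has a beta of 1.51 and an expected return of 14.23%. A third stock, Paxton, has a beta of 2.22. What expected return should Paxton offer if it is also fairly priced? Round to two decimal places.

19.08%

MRP (SML slope) = (14.23% − 6.45%) / (1.51 − 0.37) = 7.78% / 1.14 = 6.8246%
R_f (intercept) = 6.45% − 0.37 × 6.8246% = 3.9249%
E(R_Paxton) = R_f + β × MRP = 3.9249% + 2.22 × 6.8246% = 19.08%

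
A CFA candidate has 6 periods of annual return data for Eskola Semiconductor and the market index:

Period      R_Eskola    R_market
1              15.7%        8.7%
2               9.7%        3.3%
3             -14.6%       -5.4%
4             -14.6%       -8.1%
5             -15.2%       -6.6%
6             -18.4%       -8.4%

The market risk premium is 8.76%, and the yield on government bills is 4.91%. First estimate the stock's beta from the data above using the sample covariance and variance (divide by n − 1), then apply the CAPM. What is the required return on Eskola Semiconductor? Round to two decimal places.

Mean R_i = (15.7 + 9.7 − 14.6 − 14.6 − 15.2 − 18.4) / 6 = -6.2333%
Mean R_m = (8.7 + 3.3 − 5.4 − 8.1 − 6.6 − 8.4) / 6 = -2.7500%
Σ(R_i − R̄_i)(R_m − R̄_m) = 517.7300  ⇒  Cov = 517.7300 / 5 = 103.5460
Σ(R_m − R̄_m)² = 250.0950  ⇒  Var(R_m) = 250.0950 / 5 = 50.0190
β = Cov / Var(R_m) = 103.5460 / 50.0190 = 2.0701
E(R) = R_f + β × MRP = 4.91% + 2.0701 × 8.76% = 23.04%

23.04%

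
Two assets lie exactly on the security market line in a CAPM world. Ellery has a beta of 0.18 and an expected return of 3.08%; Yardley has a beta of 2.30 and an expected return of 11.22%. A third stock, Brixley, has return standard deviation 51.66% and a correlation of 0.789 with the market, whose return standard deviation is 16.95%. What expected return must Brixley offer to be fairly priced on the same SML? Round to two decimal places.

11.62%

MRP = (11.22% − 3.08%) / (2.30 − 0.18) = 3.8396%
R_f = 3.08% − 0.18 × 3.8396% = 2.3889%
β_Brixley = ρ·σ_i/σ_m = 0.789 × 51.66 / 16.95 = 2.4047
E(R_Brixley) = R_f + β × MRP = 2.3889% + 2.4047 × 3.8396% = 11.62%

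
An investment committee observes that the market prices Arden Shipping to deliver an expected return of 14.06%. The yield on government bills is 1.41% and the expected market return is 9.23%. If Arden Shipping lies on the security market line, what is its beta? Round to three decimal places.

MRP = 9.23% − 1.41% = 7.82%
β = (E(R) − R_f) / MRP = (14.06% − 1.41%) / 7.82% = 12.65% / 7.82% = 1.618

1.618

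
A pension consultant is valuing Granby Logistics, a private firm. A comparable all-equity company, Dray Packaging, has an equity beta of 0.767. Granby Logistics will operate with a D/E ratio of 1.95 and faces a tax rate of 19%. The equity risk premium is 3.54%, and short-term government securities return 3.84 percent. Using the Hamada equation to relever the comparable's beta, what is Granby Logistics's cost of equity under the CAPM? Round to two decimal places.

10.84%

β_L = β_U × [1 + (1 − t)(D/E)] = 0.767 × [1 + (1 − 0.19) × 1.95]
    = 0.767 × [1 + 0.81 × 1.95] = 0.767 × 2.5795 = 1.9785
E(R) = R_f + β_L × MRP = 3.84% + 1.9785 × 3.54% = 10.84%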